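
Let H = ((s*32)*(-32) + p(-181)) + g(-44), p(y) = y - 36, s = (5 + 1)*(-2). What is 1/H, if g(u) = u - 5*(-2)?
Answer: 1/12037 ≈ 8.3077e-5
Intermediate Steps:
s = -12 (s = 6*(-2) = -12)
g(u) = 10 + u (g(u) = u + 10 = 10 + u)
p(y) = -36 + y
H = 12037 (H = (-12*32*(-32) + (-36 - 181)) + (10 - 44) = (-384*(-32) - 217) - 34 = (12288 - 217) - 34 = 12071 - 34 = 12037)
1/H = 1/12037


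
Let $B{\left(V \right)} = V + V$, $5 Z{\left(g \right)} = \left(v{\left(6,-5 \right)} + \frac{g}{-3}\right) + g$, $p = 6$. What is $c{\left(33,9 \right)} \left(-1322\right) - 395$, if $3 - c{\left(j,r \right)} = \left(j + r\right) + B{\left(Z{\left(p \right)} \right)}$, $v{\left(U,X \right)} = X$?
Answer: $\frac{253171}{5} \approx 50634.0$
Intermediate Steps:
$Z{\left(g \right)} = -1 + \frac{2 g}{15}$ ($Z{\left(g \right)} = \frac{\left(-5 + \frac{g}{-3}\right) + g}{5} = \frac{\left(-5 + g \left(- \frac{1}{3}\right)\right) + g}{5} = \frac{\left(-5 - \frac{g}{3}\right) + g}{5} = \frac{-5 + \frac{2 g}{3}}{5} = -1 + \frac{2 g}{15}$)
$B{\left(V \right)} = 2 V$
$c{\left(j,r \right)} = \frac{17}{5} - j - r$ ($c{\left(j,r \right)} = 3 - \left(\left(j + r\right) + 2 \left(-1 + \frac{2}{15} \cdot 6\right)\right) = 3 - \left(\left(j + r\right) + 2 \left(-1 + \frac{4}{5}\right)\right) = 3 - \left(\left(j + r\right) + 2 \left(- \frac{1}{5}\right)\right) = 3 - \left(\left(j + r\right) - \frac{2}{5}\right) = 3 - \left(- \frac{2}{5} + j + r\right) = \frac{17}{5} - j - r$)
$c{\left(33,9 \right)} \left(-1322\right) - 395 = \left(\frac{17}{5} - 33 - 9\right) \left(-1322\right) - 395 = \left(- \frac{193}{5}\right) \left(-1322\right) - 395 = \frac{255146}{5} - 395 = \frac{253171}{5}$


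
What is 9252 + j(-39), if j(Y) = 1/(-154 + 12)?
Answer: 1313783/142 ≈ 9252.0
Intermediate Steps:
j(Y) = -1/142 (j(Y) = 1/(-142) = -1/142)
9252 + j(-39) = 9252 - 1/142 = 1313783/142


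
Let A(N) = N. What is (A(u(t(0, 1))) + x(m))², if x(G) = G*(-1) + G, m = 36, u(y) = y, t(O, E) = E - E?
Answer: 0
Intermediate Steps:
t(O, E) = 0
x(G) = 0 (x(G) = -G + G = 0)
(A(u(t(0, 1))) + x(m))² = (0 + 0)² = 0² = 0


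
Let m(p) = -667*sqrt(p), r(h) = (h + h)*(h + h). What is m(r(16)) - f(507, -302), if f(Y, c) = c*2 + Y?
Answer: -21247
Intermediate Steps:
r(h) = 4*h**2 (r(h) = (2*h)*(2*h) = 4*h**2)
f(Y, c) = Y + 2*c (f(Y, c) = 2*c + Y = Y + 2*c)
m(r(16)) - f(507, -302) = -667*sqrt(4*16**2) - (507 + 2*(-302)) = -667*sqrt(4*256) - (507 - 604) = -667*sqrt(1024) - 1*(-97) = -667*32 + 97 = -21344 + 97 = -21247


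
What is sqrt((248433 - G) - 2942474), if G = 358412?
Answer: I*sqrt(3052453) ≈ 1747.1*I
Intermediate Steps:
sqrt((248433 - G) - 2942474) = sqrt((248433 - 1*358412) - 2942474) = sqrt((248433 - 358412) - 2942474) = sqrt(-109979 - 2942474) = sqrt(-3052453) = I*sqrt(3052453)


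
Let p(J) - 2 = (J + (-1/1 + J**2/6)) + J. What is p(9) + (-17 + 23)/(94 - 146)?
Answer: 421/13 ≈ 32.385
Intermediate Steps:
p(J) = 1 + 2*J + J**2/6 (p(J) = 2 + ((J + (-1/1 + J**2/6)) + J) = 2 + ((J + (-1*1 + J**2*(1/6))) + J) = 2 + ((J + (-1 + J**2/6)) + J) = 2 + ((-1 + J + J**2/6) + J) = 2 + (-1 + 2*J + J**2/6) = 1 + 2*J + J**2/6)
p(9) + (-17 + 23)/(94 - 146) = (1 + 2*9 + (1/6)*9**2) + (-17 + 23)/(94 - 146) = (1 + 18 + (1/6)*81) + 6/(-52) = (1 + 18 + 27/2) - 1/52*6 = 65/2 - 3/26 = 421/13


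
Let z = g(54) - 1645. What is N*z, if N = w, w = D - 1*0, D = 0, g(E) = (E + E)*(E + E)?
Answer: 0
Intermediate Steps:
g(E) = 4*E**2 (g(E) = (2*E)*(2*E) = 4*E**2)
w = 0 (w = 0 - 1*0 = 0 + 0 = 0)
N = 0
z = 10019 (z = 4*54**2 - 1645 = 4*2916 - 1645 = 11664 - 1645 = 10019)
N*z = 0*10019 = 0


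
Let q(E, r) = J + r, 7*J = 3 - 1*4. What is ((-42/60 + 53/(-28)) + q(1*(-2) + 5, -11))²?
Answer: 3697929/19600 ≈ 188.67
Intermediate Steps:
J = -⅐ (J = (3 - 1*4)/7 = (3 - 4)/7 = (⅐)*(-1) = -⅐ ≈ -0.14286)
q(E, r) = -⅐ + r
((-42/60 + 53/(-28)) + q(1*(-2) + 5, -11))² = ((-42/60 + 53/(-28)) + (-⅐ - 11))² = ((-42*1/60 + 53*(-1/28)) - 78/7)² = ((-7/10 - 53/28) - 78/7)² = (-363/140 - 78/7)² = (-1923/140)² = 3697929/19600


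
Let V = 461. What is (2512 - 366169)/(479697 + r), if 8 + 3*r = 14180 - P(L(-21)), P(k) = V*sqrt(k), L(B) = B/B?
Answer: -1090971/1452802 ≈ -0.75094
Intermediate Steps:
L(B) = 1
P(k) = 461*sqrt(k)
r = 13711/3 (r = -8/3 + (14180 - 461*sqrt(1))/3 = -8/3 + (14180 - 461)/3 = -8/3 + (1/3)*13719 = -8/3 + 4573 = 13711/3 ≈ 4570.3)
(2512 - 366169)/(479697 + r) = (2512 - 366169)/(479697 + 13711/3) = -363657/1452802/3 = -363657*3/1452802 = -1090971/1452802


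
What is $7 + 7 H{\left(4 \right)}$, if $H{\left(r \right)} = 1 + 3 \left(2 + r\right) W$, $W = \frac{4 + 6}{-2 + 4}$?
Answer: $644$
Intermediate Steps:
$W = 5$ ($W = \frac{10}{2} = 10 \cdot \frac{1}{2} = 5$)
$H{\left(r \right)} = 31 + 15 r$ ($H{\left(r \right)} = 1 + 3 \left(2 + r\right) 5 = 1 + \left(6 + 3 r\right) 5 = 1 + \left(30 + 15 r\right) = 31 + 15 r$)
$7 + 7 H{\left(4 \right)} = 7 + 7 \left(31 + 15 \cdot 4\right) = 7 + 7 \left(31 + 60\right) = 7 + 7 \cdot 91 = 7 + 637 = 644$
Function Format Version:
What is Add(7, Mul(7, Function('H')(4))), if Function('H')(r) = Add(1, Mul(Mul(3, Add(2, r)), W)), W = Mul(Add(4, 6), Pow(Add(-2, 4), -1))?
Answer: 644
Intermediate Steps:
W = 5 (W = Mul(10, Pow(2, -1)) = Mul(10, Rational(1, 2)) = 5)
Function('H')(r) = Add(31, Mul(15, r)) (Function('H')(r) = Add(1, Mul(Mul(3, Add(2, r)), 5)) = Add(1, Mul(Add(6, Mul(3, r)), 5)) = Add(1, Add(30, Mul(15, r))) = Add(31, Mul(15, r)))
Add(7, Mul(7, Function('H')(4))) = Add(7, Mul(7, Add(31, Mul(15, 4)))) = Add(7, Mul(7, Add(31, 60))) = Add(7, Mul(7, 91)) = Add(7, 637) = 644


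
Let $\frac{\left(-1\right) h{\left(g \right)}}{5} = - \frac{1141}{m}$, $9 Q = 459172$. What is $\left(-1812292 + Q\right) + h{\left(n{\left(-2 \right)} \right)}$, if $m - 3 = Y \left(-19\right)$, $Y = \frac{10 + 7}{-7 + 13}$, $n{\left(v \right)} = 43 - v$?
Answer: $- \frac{967000430}{549} \approx -1.7614 \cdot 10^{6}$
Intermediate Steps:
$Q = \frac{459172}{9}$ ($Q = \frac{1}{9} \cdot 459172 = \frac{459172}{9} \approx 51019.0$)
$Y = \frac{17}{6} \approx 2.8333$
$m = - \frac{305}{6}$ ($m = 3 + \frac{17}{6} \left(-19\right) = 3 - \frac{323}{6} = - \frac{305}{6} \approx -50.833$)
$h{\left(g \right)} = - \frac{6846}{61}$ ($h{\left(g \right)} = - 5 \left(- \frac{1141}{- \frac{305}{6}}\right) = - 5 \left(\left(-1141\right) \left(- \frac{6}{305}\right)\right) = \left(-5\right) \frac{6846}{305} = - \frac{6846}{61}$)
$\left(-1812292 + Q\right) + h{\left(n{\left(-2 \right)} \right)} = \left(-1812292 + \frac{459172}{9}\right) - \frac{6846}{61} = - \frac{15851456}{9} - \frac{6846}{61} = - \frac{967000430}{549}$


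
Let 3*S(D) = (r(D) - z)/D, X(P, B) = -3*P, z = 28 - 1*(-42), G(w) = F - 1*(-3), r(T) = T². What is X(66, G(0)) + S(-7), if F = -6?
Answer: -197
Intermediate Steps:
G(w) = -3 (G(w) = -6 - 1*(-3) = -6 + 3 = -3)
z = 70 (z = 28 + 42 = 70)
S(D) = (-70 + D²)/(3*D) (S(D) = ((D² - 1*70)/D)/3 = ((D² - 70)/D)/3 = ((-70 + D²)/D)/3 = (-70 + D²)/(3*D))
X(66, G(0)) + S(-7) = -3*66 + (⅓)*(-70 + (-7)²)/(-7) = -198 + (⅓)*(-⅐)*(-70 + 49) = -198 + (⅓)*(-⅐)*(-21) = -198 + 1 = -197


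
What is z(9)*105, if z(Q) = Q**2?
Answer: 8505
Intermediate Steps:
z(9)*105 = 9**2*105 = 81*105 = 8505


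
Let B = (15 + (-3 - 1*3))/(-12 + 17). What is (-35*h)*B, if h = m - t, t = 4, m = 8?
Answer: -252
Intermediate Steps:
h = 4 (h = 8 - 1*4 = 8 - 4 = 4)
B = 9/5 (B = (15 + (-3 - 3))/5 = (15 - 6)*(⅕) = 9*(⅕) = 9/5 ≈ 1.8000)
(-35*h)*B = -35*4*(9/5) = -140*9/5 = -252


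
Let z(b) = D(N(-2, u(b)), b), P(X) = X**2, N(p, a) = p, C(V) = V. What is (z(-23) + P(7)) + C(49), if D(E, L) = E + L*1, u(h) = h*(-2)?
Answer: 73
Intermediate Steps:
u(h) = -2*h
D(E, L) = E + L
z(b) = -2 + b
(z(-23) + P(7)) + C(49) = ((-2 - 23) + 7**2) + 49 = (-25 + 49) + 49 = 24 + 49 = 73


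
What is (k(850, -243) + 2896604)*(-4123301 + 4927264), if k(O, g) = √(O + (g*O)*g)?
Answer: 2328762441652 + 40198150*√20077 ≈ 2.3345e+12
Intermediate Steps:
k(O, g) = √(O + O*g²) (k(O, g) = √(O + (O*g)*g) = √(O + O*g²))
(k(850, -243) + 2896604)*(-4123301 + 4927264) = (√(850*(1 + (-243)²)) + 2896604)*(-4123301 + 4927264) = (√(850*(1 + 59049)) + 2896604)*803963 = (√(850*59050) + 2896604)*803963 = (√50192500 + 2896604)*803963 = (50*√20077 + 2896604)*803963 = (2896604 + 50*√20077)*803963 = 2328762441652 + 40198150*√20077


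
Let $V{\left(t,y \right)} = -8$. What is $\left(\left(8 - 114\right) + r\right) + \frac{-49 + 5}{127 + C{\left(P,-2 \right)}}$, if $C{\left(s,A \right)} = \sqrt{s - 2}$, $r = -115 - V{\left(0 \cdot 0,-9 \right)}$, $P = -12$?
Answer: $\frac{- 213 \sqrt{14} + 27095 i}{\sqrt{14} - 127 i} \approx -213.35 + 0.010198 i$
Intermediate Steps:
$r = -107$ ($r = -115 - -8 = -115 + 8 = -107$)
$C{\left(s,A \right)} = \sqrt{-2 + s}$
$\left(\left(8 - 114\right) + r\right) + \frac{-49 + 5}{127 + C{\left(P,-2 \right)}} = \left(\left(8 - 114\right) - 107\right) + \frac{-49 + 5}{127 + \sqrt{-2 - 12}} = \left(-106 - 107\right) - \frac{44}{127 + \sqrt{-14}} = -213 - \frac{44}{127 + i \sqrt{14}}$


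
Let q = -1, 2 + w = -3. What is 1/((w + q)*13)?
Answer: -1/78 ≈ -0.012821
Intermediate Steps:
w = -5 (w = -2 - 3 = -5)
1/((w + q)*13) = 1/((-5 - 1)*13) = 1/(-6*13) = 1/(-78) = -1/78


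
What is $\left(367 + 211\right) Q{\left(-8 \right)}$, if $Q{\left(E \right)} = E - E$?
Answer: $0$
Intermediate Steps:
$Q{\left(E \right)} = 0$
$\left(367 + 211\right) Q{\left(-8 \right)} = \left(367 + 211\right) 0 = 578 \cdot 0 = 0$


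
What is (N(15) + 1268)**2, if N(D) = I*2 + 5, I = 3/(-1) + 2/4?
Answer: 1607824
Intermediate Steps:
I = -5/2 (I = 3*(-1) + 2*(1/4) = -3 + 1/2 = -5/2 ≈ -2.5000)
N(D) = 0 (N(D) = -5/2*2 + 5 = -5 + 5 = 0)
(N(15) + 1268)**2 = (0 + 1268)**2 = 1268**2 = 1607824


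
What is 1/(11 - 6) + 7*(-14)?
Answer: -489/5 ≈ -97.800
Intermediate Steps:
1/(11 - 6) + 7*(-14) = 1/5 - 98 = -489/5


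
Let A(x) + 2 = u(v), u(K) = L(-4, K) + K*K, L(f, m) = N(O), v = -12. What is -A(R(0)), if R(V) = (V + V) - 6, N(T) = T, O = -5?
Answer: -137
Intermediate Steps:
L(f, m) = -5
R(V) = -6 + 2*V (R(V) = 2*V - 6 = -6 + 2*V)
u(K) = -5 + K² (u(K) = -5 + K*K = -5 + K²)
A(x) = 137 (A(x) = -2 + (-5 + (-12)²) = -2 + (-5 + 144) = -2 + 139 = 137)
-A(R(0)) = -1*137 = -137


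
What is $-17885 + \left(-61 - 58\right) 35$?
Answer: $-22050$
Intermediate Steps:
$-17885 + \left(-61 - 58\right) 35 = -17885 - 4165 = -22050$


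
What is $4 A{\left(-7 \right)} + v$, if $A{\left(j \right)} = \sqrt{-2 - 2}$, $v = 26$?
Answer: $26 + 8 i \approx 26.0 + 8.0 i$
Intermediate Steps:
$A{\left(j \right)} = 2 i$ ($A{\left(j \right)} = \sqrt{-4} = 2 i$)
$4 A{\left(-7 \right)} + v = 4 \cdot 2 i + 26 = 8 i + 26 = 26 + 8 i$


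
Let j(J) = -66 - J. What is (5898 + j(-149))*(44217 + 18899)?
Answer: 377496796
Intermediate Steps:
(5898 + j(-149))*(44217 + 18899) = (5898 + (-66 - 1*(-149)))*(44217 + 18899) = (5898 + (-66 + 149))*63116 = (5898 + 83)*63116 = 5981*63116 = 377496796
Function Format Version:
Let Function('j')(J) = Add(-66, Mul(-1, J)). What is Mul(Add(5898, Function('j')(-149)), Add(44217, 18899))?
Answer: 377496796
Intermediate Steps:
Mul(Add(5898, Function('j')(-149)), Add(44217, 18899)) = Mul(Add(5898, Add(-66, Mul(-1, -149))), Add(44217, 18899)) = Mul(Add(5898, Add(-66, 149)), 63116) = Mul(Add(5898, 83), 63116) = Mul(5981, 63116) = 377496796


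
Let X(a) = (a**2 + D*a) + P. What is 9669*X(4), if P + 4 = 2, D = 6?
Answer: 367422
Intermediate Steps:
P = -2 (P = -4 + 2 = -2)
X(a) = -2 + a**2 + 6*a (X(a) = (a**2 + 6*a) - 2 = -2 + a**2 + 6*a)
9669*X(4) = 9669*(-2 + 4**2 + 6*4) = 9669*(-2 + 16 + 24) = 9669*38 = 367422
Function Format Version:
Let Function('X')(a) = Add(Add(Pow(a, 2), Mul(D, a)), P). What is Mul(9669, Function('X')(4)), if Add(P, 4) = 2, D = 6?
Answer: 367422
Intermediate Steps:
P = -2 (P = Add(-4, 2) = -2)
Function('X')(a) = Add(-2, Pow(a, 2), Mul(6, a)) (Function('X')(a) = Add(Add(Pow(a, 2), Mul(6, a)), -2) = Add(-2, Pow(a, 2), Mul(6, a)))
Mul(9669, Function('X')(4)) = Mul(9669, Add(-2, Pow(4, 2), Mul(6, 4))) = Mul(9669, Add(-2, 16, 24)) = Mul(9669, 38) = 367422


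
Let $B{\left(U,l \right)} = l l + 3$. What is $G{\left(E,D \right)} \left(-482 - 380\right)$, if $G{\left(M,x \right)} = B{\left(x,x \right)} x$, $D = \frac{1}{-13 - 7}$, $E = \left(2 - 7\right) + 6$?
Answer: $\frac{517631}{4000} \approx 129.41$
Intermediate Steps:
$B{\left(U,l \right)} = 3 + l^{2}$ ($B{\left(U,l \right)} = l^{2} + 3 = 3 + l^{2}$)
$E = 1$ ($E = -5 + 6 = 1$)
$D = - \frac{1}{20}$ ($D = \frac{1}{-20} = - \frac{1}{20} \approx -0.05$)
$G{\left(M,x \right)} = x \left(3 + x^{2}\right)$ ($G{\left(M,x \right)} = \left(3 + x^{2}\right) x = x \left(3 + x^{2}\right)$)
$G{\left(E,D \right)} \left(-482 - 380\right) = - \frac{3 + \left(- \frac{1}{20}\right)^{2}}{20} \left(-482 - 380\right) = - \frac{3 + \frac{1}{400}}{20} \left(-862\right) = \left(- \frac{1}{20}\right) \frac{1201}{400} \left(-862\right) = \left(- \frac{1201}{8000}\right) \left(-862\right) = \frac{517631}{4000}$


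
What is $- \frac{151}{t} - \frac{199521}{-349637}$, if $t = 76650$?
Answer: $\frac{15240489463}{26799676050} \approx 0.56868$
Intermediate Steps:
$- \frac{151}{t} - \frac{199521}{-349637} = - \frac{151}{76650} - \frac{199521}{-349637} = \left(-151\right) \frac{1}{76650} - - \frac{199521}{349637} = - \frac{151}{76650} + \frac{199521}{349637} = \frac{15240489463}{26799676050}$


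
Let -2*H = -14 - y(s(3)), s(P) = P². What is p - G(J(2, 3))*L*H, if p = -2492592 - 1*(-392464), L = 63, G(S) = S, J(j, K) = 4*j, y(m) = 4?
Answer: -2104664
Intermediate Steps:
H = 9 (H = -(-14 - 1*4)/2 = -(-14 - 4)/2 = -½*(-18) = 9)
p = -2100128 (p = -2492592 + 392464 = -2100128)
p - G(J(2, 3))*L*H = -2100128 - (4*2)*63*9 = -2100128 - 8*63*9 = -2100128 - 504*9 = -2100128 - 1*4536 = -2100128 - 4536 = -2104664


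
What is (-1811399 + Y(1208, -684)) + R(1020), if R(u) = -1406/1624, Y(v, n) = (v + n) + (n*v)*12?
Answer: -9521625571/812 ≈ -1.1726e+7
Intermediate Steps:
Y(v, n) = n + v + 12*n*v (Y(v, n) = (n + v) + 12*n*v = n + v + 12*n*v)
R(u) = -703/812 (R(u) = -1406*1/1624 = -703/812)
(-1811399 + Y(1208, -684)) + R(1020) = (-1811399 + (-684 + 1208 + 12*(-684)*1208)) - 703/812 = (-1811399 + (-684 + 1208 - 9915264)) - 703/812 = (-1811399 - 9914740) - 703/812 = -11726139 - 703/812 = -9521625571/812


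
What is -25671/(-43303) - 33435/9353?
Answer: -1207734942/405012959 ≈ -2.9820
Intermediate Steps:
-25671/(-43303) - 33435/9353 = -25671*(-1/43303) - 33435*1/9353 = 25671/43303 - 33435/9353 = -1207734942/405012959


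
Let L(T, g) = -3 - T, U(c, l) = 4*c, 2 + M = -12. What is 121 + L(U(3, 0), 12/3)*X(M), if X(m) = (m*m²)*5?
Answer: 205921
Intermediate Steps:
M = -14 (M = -2 - 12 = -14)
X(m) = 5*m³ (X(m) = m³*5 = 5*m³)
121 + L(U(3, 0), 12/3)*X(M) = 121 + (-3 - 4*3)*(5*(-14)³) = 121 + (-3 - 1*12)*(5*(-2744)) = 121 + (-3 - 12)*(-13720) = 121 - 15*(-13720) = 121 + 205800 = 205921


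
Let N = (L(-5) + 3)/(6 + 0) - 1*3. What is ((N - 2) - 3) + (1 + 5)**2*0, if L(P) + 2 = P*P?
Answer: -11/3 ≈ -3.6667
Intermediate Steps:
L(P) = -2 + P**2 (L(P) = -2 + P*P = -2 + P**2)
N = 4/3 (N = ((-2 + (-5)**2) + 3)/(6 + 0) - 1*3 = ((-2 + 25) + 3)/6 - 3 = (23 + 3)*(1/6) - 3 = 26*(1/6) - 3 = 13/3 - 3 = 4/3 ≈ 1.3333)
((N - 2) - 3) + (1 + 5)**2*0 = ((4/3 - 2) - 3) + (1 + 5)**2*0 = (-2/3 - 3) + 6**2*0 = -11/3 + 36*0 = -11/3 + 0 = -11/3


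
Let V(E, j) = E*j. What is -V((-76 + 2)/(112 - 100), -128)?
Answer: -2368/3 ≈ -789.33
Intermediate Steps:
-V((-76 + 2)/(112 - 100), -128) = -(-76 + 2)/(112 - 100)*(-128) = -(-74/12)*(-128) = -(-74*1/12)*(-128) = -(-37)*(-128)/6 = -1*2368/3 = -2368/3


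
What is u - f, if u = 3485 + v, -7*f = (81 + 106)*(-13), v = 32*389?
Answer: 109100/7 ≈ 15586.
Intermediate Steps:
v = 12448
f = 2431/7 (f = -(81 + 106)*(-13)/7 = -187*(-13)/7 = -⅐*(-2431) = 2431/7 ≈ 347.29)
u = 15933 (u = 3485 + 12448 = 15933)
u - f = 15933 - 1*2431/7 = 15933 - 2431/7 = 109100/7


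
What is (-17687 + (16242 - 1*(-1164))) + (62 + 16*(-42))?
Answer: -891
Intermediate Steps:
(-17687 + (16242 - 1*(-1164))) + (62 + 16*(-42)) = (-17687 + (16242 + 1164)) + (62 - 672) = (-17687 + 17406) - 610 = -281 - 610 = -891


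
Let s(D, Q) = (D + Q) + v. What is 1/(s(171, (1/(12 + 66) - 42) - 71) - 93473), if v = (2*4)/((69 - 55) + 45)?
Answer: -4602/429895147 ≈ -1.0705e-5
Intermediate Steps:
v = 8/59 (v = 8/(14 + 45) = 8/59 ≈ 0.13559)
s(D, Q) = 8/59 + D + Q (s(D, Q) = (D + Q) + 8/59 = 8/59 + D + Q)
1/(s(171, (1/(12 + 66) - 42) - 71) - 93473) = 1/((8/59 + 171 + ((1/(12 + 66) - 42) - 71)) - 93473) = 1/((8/59 + 171 + ((1/78 - 42) - 71)) - 93473) = 1/((8/59 + 171 + (-3275/78 - 71)) - 93473) = 1/((8/59 + 171 - 8813/78) - 93473) = 1/(267599/4602 - 93473) = 1/(-429895147/4602) = -4602/429895147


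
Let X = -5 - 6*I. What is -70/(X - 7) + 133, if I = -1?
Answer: 434/3 ≈ 144.67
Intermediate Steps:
X = 1 (X = -5 - 6*(-1) = -5 + 6 = 1)
-70/(X - 7) + 133 = -70/(1 - 7) + 133 = -70/(-6) + 133 = -⅙*(-70) + 133 = 35/3 + 133 = 434/3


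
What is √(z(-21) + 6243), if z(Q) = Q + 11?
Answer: √6233 ≈ 78.949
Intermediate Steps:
z(Q) = 11 + Q
√(z(-21) + 6243) = √((11 - 21) + 6243) = √(-10 + 6243) = √6233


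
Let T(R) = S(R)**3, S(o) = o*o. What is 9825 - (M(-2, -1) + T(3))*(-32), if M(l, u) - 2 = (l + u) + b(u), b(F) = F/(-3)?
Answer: 99395/3 ≈ 33132.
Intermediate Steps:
S(o) = o**2
b(F) = -F/3 (b(F) = F*(-1/3) = -F/3)
T(R) = R**6 (T(R) = (R**2)**3 = R**6)
M(l, u) = 2 + l + 2*u/3 (M(l, u) = 2 + ((l + u) - u/3) = 2 + (l + 2*u/3) = 2 + l + 2*u/3)
9825 - (M(-2, -1) + T(3))*(-32) = 9825 - ((2 - 2 + (2/3)*(-1)) + 3**6)*(-32) = 9825 - ((2 - 2 - 2/3) + 729)*(-32) = 9825 - (-2/3 + 729)*(-32) = 9825 - 2185*(-32)/3 = 9825 - 1*(-69920/3) = 9825 + 69920/3 = 99395/3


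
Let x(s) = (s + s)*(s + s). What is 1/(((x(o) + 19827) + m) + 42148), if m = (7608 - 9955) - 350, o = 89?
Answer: 1/90962 ≈ 1.0994e-5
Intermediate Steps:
x(s) = 4*s**2 (x(s) = (2*s)*(2*s) = 4*s**2)
m = -2697 (m = -2347 - 350 = -2697)
1/(((x(o) + 19827) + m) + 42148) = 1/(((4*89**2 + 19827) - 2697) + 42148) = 1/(((4*7921 + 19827) - 2697) + 42148) = 1/(((31684 + 19827) - 2697) + 42148) = 1/((51511 - 2697) + 42148) = 1/(48814 + 42148) = 1/90962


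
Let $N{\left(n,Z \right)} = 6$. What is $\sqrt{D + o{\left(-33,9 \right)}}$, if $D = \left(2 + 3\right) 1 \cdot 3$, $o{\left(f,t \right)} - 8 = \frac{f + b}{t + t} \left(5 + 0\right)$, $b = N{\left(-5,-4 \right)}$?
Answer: $\frac{\sqrt{62}}{2} \approx 3.937$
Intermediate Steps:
$b = 6$
$o{\left(f,t \right)} = 8 + \frac{5 \left(6 + f\right)}{2 t}$ ($o{\left(f,t \right)} = 8 + \frac{f + 6}{t + t} \left(5 + 0\right) = 8 + \frac{6 + f}{2 t} 5 = 8 + \frac{5 \left(6 + f\right)}{2 t}$)
$D = 15$ ($D = 5 \cdot 3 = 15$)
$\sqrt{D + o{\left(-33,9 \right)}} = \sqrt{15 + \frac{30 + 5 \left(-33\right) + 16 \cdot 9}{2 \cdot 9}} = \sqrt{15 + \frac{1}{2} \cdot \frac{1}{9} \left(30 - 165 + 144\right)} = \sqrt{15 + \frac{1}{2} \cdot \frac{1}{9} \cdot 9} = \sqrt{15 + \frac{1}{2}} = \sqrt{\frac{31}{2}} = \frac{\sqrt{62}}{2}$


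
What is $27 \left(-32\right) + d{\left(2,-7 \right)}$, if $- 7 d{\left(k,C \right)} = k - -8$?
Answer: $- \frac{6058}{7} \approx -865.43$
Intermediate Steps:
$d{\left(k,C \right)} = - \frac{8}{7} - \frac{k}{7}$ ($d{\left(k,C \right)} = - \frac{k - -8}{7} = - \frac{k + 8}{7} = - \frac{8 + k}{7} = - \frac{8}{7} - \frac{k}{7}$)
$27 \left(-32\right) + d{\left(2,-7 \right)} = 27 \left(-32\right) - \frac{10}{7} = -864 - \frac{10}{7} = - \frac{6058}{7}$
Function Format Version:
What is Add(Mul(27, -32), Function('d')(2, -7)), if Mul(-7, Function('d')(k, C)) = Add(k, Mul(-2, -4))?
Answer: Rational(-6058, 7) ≈ -865.43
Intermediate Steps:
Function('d')(k, C) = Add(Rational(-8, 7), Mul(Rational(-1, 7), k)) (Function('d')(k, C) = Mul(Rational(-1, 7), Add(k, Mul(-2, -4))) = Mul(Rational(-1, 7), Add(k, 8)) = Mul(Rational(-1, 7), Add(8, k)) = Add(Rational(-8, 7), Mul(Rational(-1, 7), k)))
Add(Mul(27, -32), Function('d')(2, -7)) = Add(Mul(27, -32), Add(Rational(-8, 7), Mul(Rational(-1, 7), 2))) = Add(-864, Add(Rational(-8, 7), Rational(-2, 7))) = Add(-864, Rational(-10, 7)) = Rational(-6058, 7)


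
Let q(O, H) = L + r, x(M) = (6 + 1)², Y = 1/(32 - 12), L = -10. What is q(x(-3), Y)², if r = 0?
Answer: 100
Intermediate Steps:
Y = 1/20 ≈ 0.050000
x(M) = 49 (x(M) = 7² = 49)
q(O, H) = -10 (q(O, H) = -10 + 0 = -10)
q(x(-3), Y)² = (-10)² = 100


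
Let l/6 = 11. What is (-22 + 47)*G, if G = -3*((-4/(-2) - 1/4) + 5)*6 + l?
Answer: -2775/2 ≈ -1387.5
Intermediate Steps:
l = 66 (l = 6*11 = 66)
G = -111/2 (G = -3*((-4/(-2) - 1/4) + 5)*6 + 66 = -3*((-4*(-1/2) - 1*1/4) + 5)*6 + 66 = -3*((2 - 1/4) + 5)*6 + 66 = -3*(7/4 + 5)*6 + 66 = -81*6/4 + 66 = -3*81/2 + 66 = -243/2 + 66 = -111/2 ≈ -55.500)
(-22 + 47)*G = (-22 + 47)*(-111/2) = 25*(-111/2) = -2775/2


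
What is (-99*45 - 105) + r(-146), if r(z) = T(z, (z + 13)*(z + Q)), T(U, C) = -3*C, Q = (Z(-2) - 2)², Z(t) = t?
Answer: -56430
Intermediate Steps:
Q = 16 (Q = (-2 - 2)² = (-4)² = 16)
r(z) = -3*(13 + z)*(16 + z) (r(z) = -3*(z + 13)*(z + 16) = -3*(13 + z)*(16 + z))
(-99*45 - 105) + r(-146) = (-99*45 - 105) + (-624 - 87*(-146) - 3*(-146)²) = (-4455 - 105) + (-624 + 12702 - 3*21316) = -4560 + (-624 + 12702 - 63948) = -4560 - 51870 = -56430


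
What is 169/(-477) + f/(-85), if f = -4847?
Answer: 2297654/40545 ≈ 56.669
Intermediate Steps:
169/(-477) + f/(-85) = 169/(-477) - 4847/(-85) = 169*(-1/477) - 4847*(-1/85) = -169/477 + 4847/85 = 2297654/40545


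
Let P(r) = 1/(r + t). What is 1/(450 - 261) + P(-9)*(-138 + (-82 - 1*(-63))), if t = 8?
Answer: 29674/189 ≈ 157.01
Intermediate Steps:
P(r) = 1/(8 + r) (P(r) = 1/(r + 8) = 1/(8 + r))
1/(450 - 261) + P(-9)*(-138 + (-82 - 1*(-63))) = 1/(450 - 261) + (-138 + (-82 - 1*(-63)))/(8 - 9) = 1/189 + (-138 + (-82 + 63))/(-1) = 1/189 - (-138 - 19) = 1/189 - 1*(-157) = 1/189 + 157 = 29674/189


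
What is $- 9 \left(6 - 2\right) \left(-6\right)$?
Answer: $216$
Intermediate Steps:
$- 9 \left(6 - 2\right) \left(-6\right) = \left(-9\right) 4 \left(-6\right) = \left(-36\right) \left(-6\right) = 216$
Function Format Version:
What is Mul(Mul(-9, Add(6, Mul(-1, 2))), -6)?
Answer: 216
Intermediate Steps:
Mul(Mul(-9, Add(6, Mul(-1, 2))), -6) = Mul(Mul(-9, Add(6, -2)), -6) = Mul(Mul(-9, 4), -6) = Mul(-36, -6) = 216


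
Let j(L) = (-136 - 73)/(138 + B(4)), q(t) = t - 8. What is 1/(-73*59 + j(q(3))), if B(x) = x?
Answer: -142/611803 ≈ -0.00023210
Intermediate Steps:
q(t) = -8 + t
j(L) = -209/142 (j(L) = (-136 - 73)/(138 + 4) = -209/142)
1/(-73*59 + j(q(3))) = 1/(-73*59 - 209/142) = 1/(-4307 - 209/142) = 1/(-611803/142) = -142/611803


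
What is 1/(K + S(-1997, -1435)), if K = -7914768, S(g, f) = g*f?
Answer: -1/5049073 ≈ -1.9806e-7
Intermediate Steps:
S(g, f) = f*g
1/(K + S(-1997, -1435)) = 1/(-7914768 - 1435*(-1997)) = 1/(-7914768 + 2865695) = 1/(-5049073) = -1/5049073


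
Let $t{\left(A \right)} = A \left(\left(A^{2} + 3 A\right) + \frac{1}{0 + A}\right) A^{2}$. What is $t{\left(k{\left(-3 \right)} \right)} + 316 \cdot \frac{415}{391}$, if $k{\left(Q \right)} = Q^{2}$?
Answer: $\frac{30947023}{391} \approx 79148.0$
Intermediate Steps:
$t{\left(A \right)} = A^{3} \left(\frac{1}{A} + A^{2} + 3 A\right)$ ($t{\left(A \right)} = A \left(\left(A^{2} + 3 A\right) + \frac{1}{A}\right) A^{2} = A \left(\frac{1}{A} + A^{2} + 3 A\right) A^{2} = A A^{2} \left(\frac{1}{A} + A^{2} + 3 A\right) = A^{3} \left(\frac{1}{A} + A^{2} + 3 A\right)$)
$t{\left(k{\left(-3 \right)} \right)} + 316 \cdot \frac{415}{391} = \left(\left(\left(-3\right)^{2}\right)^{2} + \left(\left(-3\right)^{2}\right)^{5} + 3 \left(\left(-3\right)^{2}\right)^{4}\right) + 316 \cdot \frac{415}{391} = \left(9^{2} + 9^{5} + 3 \cdot 9^{4}\right) + 316 \cdot 415 \cdot \frac{1}{391} = \left(81 + 59049 + 3 \cdot 6561\right) + 316 \cdot \frac{415}{391} = \left(81 + 59049 + 19683\right) + \frac{131140}{391} = 78813 + \frac{131140}{391} = \frac{30947023}{391}$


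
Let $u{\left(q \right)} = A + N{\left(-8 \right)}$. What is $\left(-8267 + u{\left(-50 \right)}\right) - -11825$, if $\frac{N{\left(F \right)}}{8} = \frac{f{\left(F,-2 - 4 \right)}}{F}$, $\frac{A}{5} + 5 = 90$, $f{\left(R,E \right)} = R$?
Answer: $3991$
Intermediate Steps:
$A = 425$ ($A = -25 + 5 \cdot 90 = -25 + 450 = 425$)
$N{\left(F \right)} = 8$ ($N{\left(F \right)} = 8 \frac{F}{F} = 8 \cdot 1 = 8$)
$u{\left(q \right)} = 433$ ($u{\left(q \right)} = 425 + 8 = 433$)
$\left(-8267 + u{\left(-50 \right)}\right) - -11825 = \left(-8267 + 433\right) - -11825 = -7834 + 11825 = 3991$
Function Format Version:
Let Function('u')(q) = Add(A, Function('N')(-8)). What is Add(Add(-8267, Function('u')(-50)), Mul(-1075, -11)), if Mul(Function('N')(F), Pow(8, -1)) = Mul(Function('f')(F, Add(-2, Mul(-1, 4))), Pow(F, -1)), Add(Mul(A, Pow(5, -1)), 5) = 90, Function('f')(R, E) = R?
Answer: 3991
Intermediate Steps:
A = 425 (A = Add(-25, Mul(5, 90)) = Add(-25, 450) = 425)
Function('N')(F) = 8 (Function('N')(F) = Mul(8, Mul(F, Pow(F, -1))) = Mul(8, 1) = 8)
Function('u')(q) = 433 (Function('u')(q) = Add(425, 8) = 433)
Add(Add(-8267, Function('u')(-50)), Mul(-1075, -11)) = Add(Add(-8267, 433), Mul(-1075, -11)) = Add(-7834, 11825) = 3991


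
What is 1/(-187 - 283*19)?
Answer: -1/5564 ≈ -0.00017973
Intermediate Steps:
1/(-187 - 283*19) = 1/(-187 - 5377) = 1/(-5564) = -1/5564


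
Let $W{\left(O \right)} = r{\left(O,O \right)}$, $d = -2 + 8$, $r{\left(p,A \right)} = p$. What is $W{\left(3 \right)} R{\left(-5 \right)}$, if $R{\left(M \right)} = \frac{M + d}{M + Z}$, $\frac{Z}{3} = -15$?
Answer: $- \frac{3}{50} \approx -0.06$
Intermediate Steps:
$Z = -45$ ($Z = 3 \left(-15\right) = -45$)
$d = 6$
$W{\left(O \right)} = O$
$R{\left(M \right)} = \frac{6 + M}{-45 + M}$ ($R{\left(M \right)} = \frac{M + 6}{M - 45} = \frac{6 + M}{-45 + M}$)
$W{\left(3 \right)} R{\left(-5 \right)} = 3 \frac{6 - 5}{-45 - 5} = 3 \frac{1}{-50} \cdot 1 = 3 \left(\left(- \frac{1}{50}\right) 1\right) = 3 \left(- \frac{1}{50}\right) = - \frac{3}{50}$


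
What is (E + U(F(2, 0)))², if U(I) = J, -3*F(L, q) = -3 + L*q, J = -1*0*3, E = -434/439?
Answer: 188356/192721 ≈ 0.97735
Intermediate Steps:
E = -434/439 (E = -434*1/439 = -434/439 ≈ -0.98861)
J = 0 (J = 0*3 = 0)
F(L, q) = 1 - L*q/3 (F(L, q) = -(-3 + L*q)/3 = 1 - L*q/3)
U(I) = 0
(E + U(F(2, 0)))² = (-434/439 + 0)² = (-434/439)² = 188356/192721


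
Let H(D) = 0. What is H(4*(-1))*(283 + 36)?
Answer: 0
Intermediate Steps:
H(4*(-1))*(283 + 36) = 0*(283 + 36) = 0*319 = 0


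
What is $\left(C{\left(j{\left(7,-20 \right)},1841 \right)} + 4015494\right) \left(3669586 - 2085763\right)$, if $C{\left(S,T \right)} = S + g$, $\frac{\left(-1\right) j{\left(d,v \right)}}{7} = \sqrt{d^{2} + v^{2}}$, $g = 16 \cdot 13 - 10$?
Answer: $6360145350516 - 11086761 \sqrt{449} \approx 6.3599 \cdot 10^{12}$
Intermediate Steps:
$g = 198$ ($g = 208 - 10 = 198$)
$j{\left(d,v \right)} = - 7 \sqrt{d^{2} + v^{2}}$
$C{\left(S,T \right)} = 198 + S$ ($C{\left(S,T \right)} = S + 198 = 198 + S$)
$\left(C{\left(j{\left(7,-20 \right)},1841 \right)} + 4015494\right) \left(3669586 - 2085763\right) = \left(\left(198 - 7 \sqrt{7^{2} + \left(-20\right)^{2}}\right) + 4015494\right) \left(3669586 - 2085763\right) = \left(\left(198 - 7 \sqrt{49 + 400}\right) + 4015494\right) 1583823 = \left(\left(198 - 7 \sqrt{449}\right) + 4015494\right) 1583823 = \left(4015692 - 7 \sqrt{449}\right) 1583823 = 6360145350516 - 11086761 \sqrt{449}$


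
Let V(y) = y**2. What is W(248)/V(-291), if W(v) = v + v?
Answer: 496/84681 ≈ 0.0058573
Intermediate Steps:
W(v) = 2*v
W(248)/V(-291) = (2*248)/((-291)**2) = 496/84681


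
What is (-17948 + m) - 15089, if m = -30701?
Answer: -63738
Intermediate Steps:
(-17948 + m) - 15089 = (-17948 - 30701) - 15089 = -48649 - 15089 = -63738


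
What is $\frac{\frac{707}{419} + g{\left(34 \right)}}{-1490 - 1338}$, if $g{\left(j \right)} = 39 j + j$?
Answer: $- \frac{570547}{1184932} \approx -0.4815$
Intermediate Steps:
$g{\left(j \right)} = 40 j$
$\frac{\frac{707}{419} + g{\left(34 \right)}}{-1490 - 1338} = \frac{\frac{707}{419} + 40 \cdot 34}{-1490 - 1338} = \frac{707 \cdot \frac{1}{419} + 1360}{-2828} = \left(\frac{707}{419} + 1360\right) \left(- \frac{1}{2828}\right) = \frac{570547}{419} \left(- \frac{1}{2828}\right) = - \frac{570547}{1184932}$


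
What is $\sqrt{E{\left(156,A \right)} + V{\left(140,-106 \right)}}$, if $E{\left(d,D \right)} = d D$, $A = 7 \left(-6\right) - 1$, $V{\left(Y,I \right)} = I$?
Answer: $i \sqrt{6814} \approx 82.547 i$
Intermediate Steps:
$A = -43$ ($A = -42 - 1 = -43$)
$E{\left(d,D \right)} = D d$
$\sqrt{E{\left(156,A \right)} + V{\left(140,-106 \right)}} = \sqrt{\left(-43\right) 156 - 106} = \sqrt{-6708 - 106} = \sqrt{-6814} = i \sqrt{6814}$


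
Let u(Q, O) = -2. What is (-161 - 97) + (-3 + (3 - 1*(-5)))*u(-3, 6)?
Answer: -268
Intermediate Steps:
(-161 - 97) + (-3 + (3 - 1*(-5)))*u(-3, 6) = (-161 - 97) + (-3 + (3 - 1*(-5)))*(-2) = -258 + (-3 + (3 + 5))*(-2) = -258 + (-3 + 8)*(-2) = -258 + 5*(-2) = -258 - 10 = -268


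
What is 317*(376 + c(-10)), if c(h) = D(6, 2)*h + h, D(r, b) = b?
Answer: 109682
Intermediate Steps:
c(h) = 3*h (c(h) = 2*h + h = 3*h)
317*(376 + c(-10)) = 317*(376 + 3*(-10)) = 317*(376 - 30) = 317*346 = 109682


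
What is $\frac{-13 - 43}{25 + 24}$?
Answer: $- \frac{8}{7} \approx -1.1429$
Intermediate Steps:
$\frac{-13 - 43}{25 + 24} = \frac{1}{49} \left(-56\right) = - \frac{8}{7}$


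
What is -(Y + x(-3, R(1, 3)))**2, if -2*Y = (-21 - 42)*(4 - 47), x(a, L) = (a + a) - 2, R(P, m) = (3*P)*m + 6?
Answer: -7425625/4 ≈ -1.8564e+6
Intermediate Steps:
R(P, m) = 6 + 3*P*m (R(P, m) = 3*P*m + 6 = 6 + 3*P*m)
x(a, L) = -2 + 2*a (x(a, L) = 2*a - 2 = -2 + 2*a)
Y = -2709/2 (Y = -(-21 - 42)*(4 - 47)/2 = -(-63)*(-43)/2 = -1/2*2709 = -2709/2 ≈ -1354.5)
-(Y + x(-3, R(1, 3)))**2 = -(-2709/2 + (-2 + 2*(-3)))**2 = -(-2709/2 + (-2 - 6))**2 = -(-2709/2 - 8)**2 = -(-2725/2)**2 = -1*7425625/4 = -7425625/4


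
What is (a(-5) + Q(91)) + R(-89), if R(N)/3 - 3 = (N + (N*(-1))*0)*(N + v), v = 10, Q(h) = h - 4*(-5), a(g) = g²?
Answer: 21238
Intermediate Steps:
Q(h) = 20 + h (Q(h) = h + 20 = 20 + h)
R(N) = 9 + 3*N*(10 + N) (R(N) = 9 + 3*((N + (N*(-1))*0)*(N + 10)) = 9 + 3*((N - N*0)*(10 + N)) = 9 + 3*((N + 0)*(10 + N)) = 9 + 3*(N*(10 + N)) = 9 + 3*N*(10 + N))
(a(-5) + Q(91)) + R(-89) = ((-5)² + (20 + 91)) + (9 + 3*(-89)² + 30*(-89)) = (25 + 111) + (9 + 3*7921 - 2670) = 136 + (9 + 23763 - 2670) = 136 + 21102 = 21238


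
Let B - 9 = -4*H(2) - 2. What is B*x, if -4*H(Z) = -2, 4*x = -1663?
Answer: -8315/4 ≈ -2078.8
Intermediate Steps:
x = -1663/4 (x = (1/4)*(-1663) = -1663/4 ≈ -415.75)
H(Z) = 1/2 (H(Z) = -1/4*(-2) = 1/2)
B = 5 (B = 9 + (-4*1/2 - 2) = 9 + (-2 - 2) = 9 - 4 = 5)
B*x = 5*(-1663/4) = -8315/4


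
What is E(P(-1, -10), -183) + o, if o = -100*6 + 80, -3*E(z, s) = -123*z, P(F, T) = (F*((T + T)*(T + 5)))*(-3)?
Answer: 11780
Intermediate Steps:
P(F, T) = -6*F*T*(5 + T) (P(F, T) = (F*((2*T)*(5 + T)))*(-3) = (F*(2*T*(5 + T)))*(-3) = (2*F*T*(5 + T))*(-3) = -6*F*T*(5 + T))
E(z, s) = 41*z (E(z, s) = -(-41)*z = 41*z)
o = -520 (o = -600 + 80 = -520)
E(P(-1, -10), -183) + o = 41*(-6*(-1)*(-10)*(5 - 10)) - 520 = 41*(-6*(-1)*(-10)*(-5)) - 520 = 41*300 - 520 = 12300 - 520 = 11780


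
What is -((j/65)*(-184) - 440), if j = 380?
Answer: 19704/13 ≈ 1515.7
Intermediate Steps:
-((j/65)*(-184) - 440) = -((380/65)*(-184) - 440) = -((380*(1/65))*(-184) - 440) = -((76/13)*(-184) - 440) = -(-13984/13 - 440) = -1*(-19704/13) = 19704/13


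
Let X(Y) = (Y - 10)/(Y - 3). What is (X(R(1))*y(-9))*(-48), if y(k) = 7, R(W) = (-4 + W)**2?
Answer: 56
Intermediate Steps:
X(Y) = (-10 + Y)/(-3 + Y)
(X(R(1))*y(-9))*(-48) = (((-10 + (-4 + 1)**2)/(-3 + (-4 + 1)**2))*7)*(-48) = (((-10 + (-3)**2)/(-3 + (-3)**2))*7)*(-48) = (((-10 + 9)/(-3 + 9))*7)*(-48) = ((-1/6)*7)*(-48) = (((1/6)*(-1))*7)*(-48) = -1/6*7*(-48) = -7/6*(-48) = 56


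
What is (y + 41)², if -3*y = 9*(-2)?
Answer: 2209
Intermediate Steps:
y = 6 (y = -3*(-2) = -⅓*(-18) = 6)
(y + 41)² = (6 + 41)² = 47² = 2209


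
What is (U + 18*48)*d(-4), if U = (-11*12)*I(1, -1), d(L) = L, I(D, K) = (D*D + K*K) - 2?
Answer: -3456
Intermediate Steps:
I(D, K) = -2 + D² + K² (I(D, K) = (D² + K²) - 2 = -2 + D² + K²)
U = 0 (U = (-11*12)*(-2 + 1² + (-1)²) = -132*(-2 + 1 + 1) = -132*0 = 0)
(U + 18*48)*d(-4) = (0 + 18*48)*(-4) = (0 + 864)*(-4) = 864*(-4) = -3456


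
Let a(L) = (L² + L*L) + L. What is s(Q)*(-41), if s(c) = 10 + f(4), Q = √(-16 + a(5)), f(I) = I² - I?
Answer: -902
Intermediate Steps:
a(L) = L + 2*L² (a(L) = (L² + L²) + L = 2*L² + L = L + 2*L²)
Q = √39 (Q = √(-16 + 5*(1 + 2*5)) = √(-16 + 5*(1 + 10)) = √(-16 + 5*11) = √(-16 + 55) = √39 ≈ 6.2450)
s(c) = 22 (s(c) = 10 + 4*(-1 + 4) = 10 + 4*3 = 10 + 12 = 22)
s(Q)*(-41) = 22*(-41) = -902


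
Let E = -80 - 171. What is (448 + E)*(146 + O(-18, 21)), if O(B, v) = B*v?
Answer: -45704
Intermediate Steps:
E = -251
(448 + E)*(146 + O(-18, 21)) = (448 - 251)*(146 - 18*21) = 197*(146 - 378) = 197*(-232) = -45704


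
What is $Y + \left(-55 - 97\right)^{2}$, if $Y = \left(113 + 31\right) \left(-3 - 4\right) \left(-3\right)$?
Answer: $26128$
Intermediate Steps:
$Y = 3024$ ($Y = 144 \left(\left(-7\right) \left(-3\right)\right) = 144 \cdot 21 = 3024$)
$Y + \left(-55 - 97\right)^{2} = 3024 + \left(-55 - 97\right)^{2} = 3024 + \left(-152\right)^{2} = 3024 + 23104 = 26128$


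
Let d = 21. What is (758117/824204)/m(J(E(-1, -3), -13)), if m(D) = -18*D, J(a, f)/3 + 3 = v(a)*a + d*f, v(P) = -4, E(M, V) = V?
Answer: 758117/11749852224 ≈ 6.4521e-5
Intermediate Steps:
J(a, f) = -9 - 12*a + 63*f (J(a, f) = -9 + 3*(-4*a + 21*f) = -9 + (-12*a + 63*f) = -9 - 12*a + 63*f)
(758117/824204)/m(J(E(-1, -3), -13)) = (758117/824204)/((-18*(-9 - 12*(-3) + 63*(-13)))) = (758117*(1/824204))/((-18*(-9 + 36 - 819))) = 758117/(824204*((-18*(-792)))) = (758117/824204)/14256 = (758117/824204)*(1/14256) = 758117/11749852224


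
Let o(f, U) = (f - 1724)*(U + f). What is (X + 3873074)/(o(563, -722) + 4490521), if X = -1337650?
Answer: 158464/292195 ≈ 0.54232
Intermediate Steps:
o(f, U) = (-1724 + f)*(U + f)
(X + 3873074)/(o(563, -722) + 4490521) = (-1337650 + 3873074)/((563² - 1724*(-722) - 1724*563 - 722*563) + 4490521) = 2535424/((316969 + 1244728 - 970612 - 406486) + 4490521) = 2535424/(184599 + 4490521) = 2535424/4675120 = 2535424*(1/4675120) = 158464/292195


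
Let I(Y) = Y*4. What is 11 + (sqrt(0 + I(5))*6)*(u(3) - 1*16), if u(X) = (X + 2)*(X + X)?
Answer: 11 + 168*sqrt(5) ≈ 386.66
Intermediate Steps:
I(Y) = 4*Y
u(X) = 2*X*(2 + X) (u(X) = (2 + X)*(2*X) = 2*X*(2 + X))
11 + (sqrt(0 + I(5))*6)*(u(3) - 1*16) = 11 + (sqrt(0 + 4*5)*6)*(2*3*(2 + 3) - 1*16) = 11 + (sqrt(0 + 20)*6)*(2*3*5 - 16) = 11 + (sqrt(20)*6)*(30 - 16) = 11 + ((2*sqrt(5))*6)*14 = 11 + (12*sqrt(5))*14 = 11 + 168*sqrt(5)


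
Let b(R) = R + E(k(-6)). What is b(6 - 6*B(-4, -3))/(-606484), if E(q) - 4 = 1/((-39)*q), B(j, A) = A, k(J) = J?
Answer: -6553/141917256 ≈ -4.6175e-5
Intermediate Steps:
E(q) = 4 - 1/(39*q) (E(q) = 4 + 1/((-39)*q) = 4 - 1/(39*q))
b(R) = 937/234 + R (b(R) = R + (4 - 1/39/(-6)) = R + (4 - 1/39*(-1/6)) = R + (4 + 1/234) = R + 937/234 = 937/234 + R)
b(6 - 6*B(-4, -3))/(-606484) = (937/234 + (6 - 6*(-3)))/(-606484) = (937/234 + (6 + 18))*(-1/606484) = (937/234 + 24)*(-1/606484) = (6553/234)*(-1/606484) = -6553/141917256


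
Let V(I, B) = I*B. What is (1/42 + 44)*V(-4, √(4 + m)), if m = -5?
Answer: -3698*I/21 ≈ -176.1*I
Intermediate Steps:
V(I, B) = B*I
(1/42 + 44)*V(-4, √(4 + m)) = (1/42 + 44)*(√(4 - 5)*(-4)) = (1/42 + 44)*(√(-1)*(-4)) = 1849*(I*(-4))/42 = 1849*(-4*I)/42 = -3698*I/21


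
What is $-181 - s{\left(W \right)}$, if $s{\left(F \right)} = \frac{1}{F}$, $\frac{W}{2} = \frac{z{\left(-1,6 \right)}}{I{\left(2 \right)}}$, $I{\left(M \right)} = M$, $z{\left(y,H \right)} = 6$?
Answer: $- \frac{1087}{6} \approx -181.17$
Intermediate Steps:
$W = 6$ ($W = 2 \cdot \frac{6}{2} = 2 \cdot 6 \cdot \frac{1}{2} = 2 \cdot 3 = 6$)
$-181 - s{\left(W \right)} = -181 - \frac{1}{6} = - \frac{1087}{6}$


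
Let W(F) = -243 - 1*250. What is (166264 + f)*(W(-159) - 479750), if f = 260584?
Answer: -204990764064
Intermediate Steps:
W(F) = -493 (W(F) = -243 - 250 = -493)
(166264 + f)*(W(-159) - 479750) = (166264 + 260584)*(-493 - 479750) = 426848*(-480243) = -204990764064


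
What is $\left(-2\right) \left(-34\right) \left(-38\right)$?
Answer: $-2584$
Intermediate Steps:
$\left(-2\right) \left(-34\right) \left(-38\right) = 68 \left(-38\right) = -2584$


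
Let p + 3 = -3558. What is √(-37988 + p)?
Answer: I*√41549 ≈ 203.84*I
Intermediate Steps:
p = -3561 (p = -3 - 3558 = -3561)
√(-37988 + p) = √(-37988 - 3561) = √(-41549) = I*√41549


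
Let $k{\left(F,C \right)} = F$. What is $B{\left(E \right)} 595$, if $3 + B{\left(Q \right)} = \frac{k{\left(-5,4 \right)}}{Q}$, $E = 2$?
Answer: $- \frac{6545}{2} \approx -3272.5$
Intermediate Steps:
$B{\left(Q \right)} = -3 - \frac{5}{Q}$
$B{\left(E \right)} 595 = \left(-3 - \frac{5}{2}\right) 595 = \left(- \frac{11}{2}\right) 595 = - \frac{6545}{2}$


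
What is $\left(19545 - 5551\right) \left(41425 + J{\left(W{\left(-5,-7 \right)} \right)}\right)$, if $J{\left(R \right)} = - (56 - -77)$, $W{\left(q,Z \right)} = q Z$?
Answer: $577840248$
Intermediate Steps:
$W{\left(q,Z \right)} = Z q$
$J{\left(R \right)} = -133$ ($J{\left(R \right)} = - (56 + 77) = \left(-1\right) 133 = -133$)
$\left(19545 - 5551\right) \left(41425 + J{\left(W{\left(-5,-7 \right)} \right)}\right) = \left(19545 - 5551\right) \left(41425 - 133\right) = 13994 \cdot 41292 = 577840248$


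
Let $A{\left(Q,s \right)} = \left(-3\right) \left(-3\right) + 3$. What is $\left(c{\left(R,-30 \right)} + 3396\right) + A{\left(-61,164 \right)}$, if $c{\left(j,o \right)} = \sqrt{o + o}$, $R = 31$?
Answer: $3408 + 2 i \sqrt{15} \approx 3408.0 + 7.746 i$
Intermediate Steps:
$A{\left(Q,s \right)} = 12$ ($A{\left(Q,s \right)} = 9 + 3 = 12$)
$c{\left(j,o \right)} = \sqrt{2} \sqrt{o}$ ($c{\left(j,o \right)} = \sqrt{2 o} = \sqrt{2} \sqrt{o}$)
$\left(c{\left(R,-30 \right)} + 3396\right) + A{\left(-61,164 \right)} = \left(\sqrt{2} \sqrt{-30} + 3396\right) + 12 = \left(\sqrt{2} i \sqrt{30} + 3396\right) + 12 = \left(2 i \sqrt{15} + 3396\right) + 12 = \left(3396 + 2 i \sqrt{15}\right) + 12 = 3408 + 2 i \sqrt{15}$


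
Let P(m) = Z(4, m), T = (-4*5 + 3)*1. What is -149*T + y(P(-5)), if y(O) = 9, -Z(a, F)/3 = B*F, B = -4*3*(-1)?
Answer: 2542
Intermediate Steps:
B = 12 (B = -12*(-1) = 12)
Z(a, F) = -36*F
T = -17 (T = (-20 + 3)*1 = -17*1 = -17)
P(m) = -36*m
-149*T + y(P(-5)) = -149*(-17) + 9 = 2533 + 9 = 2542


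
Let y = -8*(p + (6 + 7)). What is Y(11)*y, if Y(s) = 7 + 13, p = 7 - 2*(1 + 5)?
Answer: -1280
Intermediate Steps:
p = -5 (p = 7 - 2*6 = 7 - 1*12 = 7 - 12 = -5)
Y(s) = 20
y = -64 (y = -8*(-5 + (6 + 7)) = -8*(-5 + 13) = -8*8 = -64)
Y(11)*y = 20*(-64) = -1280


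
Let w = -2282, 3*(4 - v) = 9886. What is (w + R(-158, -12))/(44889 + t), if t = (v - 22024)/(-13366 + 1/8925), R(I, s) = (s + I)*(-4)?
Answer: -14700389346/411931098647 ≈ -0.035686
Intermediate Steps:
v = -9874/3 (v = 4 - ⅓*9886 = 4 - 9886/3 = -9874/3 ≈ -3291.3)
R(I, s) = -4*I - 4*s (R(I, s) = (I + s)*(-4) = -4*I - 4*s)
t = 17379950/9176273 (t = (-9874/3 - 22024)/(-13366 + 1/8925) = -75946/(3*(-13366 + 1/8925)) = -75946/(3*(-119291549/8925)) = -75946/3*(-8925/119291549) = 17379950/9176273 ≈ 1.8940)
(w + R(-158, -12))/(44889 + t) = (-2282 + (-4*(-158) - 4*(-12)))/(44889 + 17379950/9176273) = (-2282 + (632 + 48))/(411931098647/9176273) = (-2282 + 680)*(9176273/411931098647) = -1602*9176273/411931098647 = -14700389346/411931098647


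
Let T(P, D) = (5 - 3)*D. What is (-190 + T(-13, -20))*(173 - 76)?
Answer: -22310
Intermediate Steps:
T(P, D) = 2*D
(-190 + T(-13, -20))*(173 - 76) = (-190 + 2*(-20))*(173 - 76) = (-190 - 40)*97 = -230*97 = -22310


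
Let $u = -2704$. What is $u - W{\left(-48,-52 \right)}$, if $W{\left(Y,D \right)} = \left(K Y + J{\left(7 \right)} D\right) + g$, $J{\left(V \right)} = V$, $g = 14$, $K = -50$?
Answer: $-4754$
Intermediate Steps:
$W{\left(Y,D \right)} = 14 - 50 Y + 7 D$ ($W{\left(Y,D \right)} = \left(- 50 Y + 7 D\right) + 14 = 14 - 50 Y + 7 D$)
$u - W{\left(-48,-52 \right)} = -2704 - \left(14 - -2400 + 7 \left(-52\right)\right) = -2704 - \left(14 + 2400 - 364\right) = -2704 - 2050 = -4754$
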